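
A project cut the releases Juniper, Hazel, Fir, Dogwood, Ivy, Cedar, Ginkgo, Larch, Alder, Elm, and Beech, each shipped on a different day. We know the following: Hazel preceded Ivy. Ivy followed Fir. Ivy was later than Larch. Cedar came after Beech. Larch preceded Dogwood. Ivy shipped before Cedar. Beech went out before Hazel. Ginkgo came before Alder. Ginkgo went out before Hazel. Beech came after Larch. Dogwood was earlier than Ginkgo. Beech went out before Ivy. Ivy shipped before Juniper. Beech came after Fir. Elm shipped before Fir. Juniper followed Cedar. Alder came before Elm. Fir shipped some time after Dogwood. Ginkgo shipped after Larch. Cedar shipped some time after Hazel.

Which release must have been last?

Every other release has a chain of constraints placing it before Juniper, so Juniper is last.

Juniper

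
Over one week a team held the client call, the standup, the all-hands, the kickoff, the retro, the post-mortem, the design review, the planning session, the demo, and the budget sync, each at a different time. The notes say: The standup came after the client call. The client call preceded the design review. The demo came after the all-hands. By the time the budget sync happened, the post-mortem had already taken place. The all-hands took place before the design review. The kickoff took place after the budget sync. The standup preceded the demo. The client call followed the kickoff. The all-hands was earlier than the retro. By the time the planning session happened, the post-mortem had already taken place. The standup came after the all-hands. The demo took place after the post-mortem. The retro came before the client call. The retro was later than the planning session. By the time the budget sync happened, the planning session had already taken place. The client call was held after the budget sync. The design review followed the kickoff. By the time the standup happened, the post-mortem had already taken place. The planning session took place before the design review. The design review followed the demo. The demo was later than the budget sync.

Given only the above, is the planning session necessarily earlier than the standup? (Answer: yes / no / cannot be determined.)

Chain the constraints: the planning session → the retro → the client call → the standup. Each link is directly stated, so the planning session comes before the standup.

yes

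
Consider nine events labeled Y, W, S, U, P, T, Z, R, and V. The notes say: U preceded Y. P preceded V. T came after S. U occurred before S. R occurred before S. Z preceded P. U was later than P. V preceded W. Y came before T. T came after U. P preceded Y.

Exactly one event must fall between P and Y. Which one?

Tracing the constraints gives P → U → Y, so U sits after P and before Y.
No other event is forced both after P and before Y.

U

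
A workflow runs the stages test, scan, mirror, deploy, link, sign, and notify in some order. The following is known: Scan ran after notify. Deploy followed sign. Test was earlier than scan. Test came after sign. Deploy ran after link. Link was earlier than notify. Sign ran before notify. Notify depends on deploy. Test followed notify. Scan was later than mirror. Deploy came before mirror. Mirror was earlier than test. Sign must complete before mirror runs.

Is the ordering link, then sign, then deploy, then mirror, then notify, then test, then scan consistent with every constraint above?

yes

Check each stated constraint against the proposed order — e.g. link is ahead of notify; sign is ahead of test. Every pair is in the required order; nothing is violated.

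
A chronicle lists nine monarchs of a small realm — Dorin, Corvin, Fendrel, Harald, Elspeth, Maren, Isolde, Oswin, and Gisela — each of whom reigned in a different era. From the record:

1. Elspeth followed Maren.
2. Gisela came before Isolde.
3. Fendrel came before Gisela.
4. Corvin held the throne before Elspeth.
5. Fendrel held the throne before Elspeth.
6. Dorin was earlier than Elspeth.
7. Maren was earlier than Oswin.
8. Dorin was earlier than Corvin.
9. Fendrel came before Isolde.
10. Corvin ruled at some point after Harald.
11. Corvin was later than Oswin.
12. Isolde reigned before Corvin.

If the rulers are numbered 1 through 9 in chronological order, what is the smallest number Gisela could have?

2

Fendrel must come before Gisela — 1 forced predecessor.
Nothing else is forced ahead of Gisela, so their earliest slot is position 1 + 1 = 2.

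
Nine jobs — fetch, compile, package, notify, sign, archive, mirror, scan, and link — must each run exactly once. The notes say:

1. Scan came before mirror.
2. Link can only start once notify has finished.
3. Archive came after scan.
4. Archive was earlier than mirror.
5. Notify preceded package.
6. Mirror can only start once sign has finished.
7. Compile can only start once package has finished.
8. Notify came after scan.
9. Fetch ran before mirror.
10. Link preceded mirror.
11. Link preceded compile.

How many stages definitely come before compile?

4

Directly stated before compile: link and package.
Notify reaches compile via notify → link → compile.
Scan reaches compile via scan → notify → link → compile.
No chain forces fetch (or any of the others) ahead of compile.
That's link, notify, package, and scan — 4 in all.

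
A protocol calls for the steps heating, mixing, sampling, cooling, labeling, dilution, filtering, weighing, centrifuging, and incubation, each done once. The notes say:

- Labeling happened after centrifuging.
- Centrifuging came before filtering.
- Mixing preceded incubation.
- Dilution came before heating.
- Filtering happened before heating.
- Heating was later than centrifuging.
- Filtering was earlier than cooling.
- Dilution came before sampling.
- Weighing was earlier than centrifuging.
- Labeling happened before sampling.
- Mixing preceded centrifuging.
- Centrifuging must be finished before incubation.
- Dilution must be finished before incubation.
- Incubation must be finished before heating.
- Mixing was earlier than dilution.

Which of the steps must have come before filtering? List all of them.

Directly stated before filtering: centrifuging.
Mixing reaches filtering via mixing → centrifuging → filtering.
Weighing reaches filtering via weighing → centrifuging → filtering.

centrifuging, mixing, weighing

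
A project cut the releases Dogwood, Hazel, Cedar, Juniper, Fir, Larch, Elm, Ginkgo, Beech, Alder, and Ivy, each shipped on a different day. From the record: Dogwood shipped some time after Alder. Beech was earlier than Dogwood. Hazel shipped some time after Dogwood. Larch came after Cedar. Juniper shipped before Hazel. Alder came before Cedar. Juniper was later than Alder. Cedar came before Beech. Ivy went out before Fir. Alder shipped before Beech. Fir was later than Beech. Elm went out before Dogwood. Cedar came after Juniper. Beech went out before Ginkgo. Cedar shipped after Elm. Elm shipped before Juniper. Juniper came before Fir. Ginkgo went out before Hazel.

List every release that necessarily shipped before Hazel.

Directly stated before Hazel: Dogwood, Ginkgo, and Juniper.
Alder reaches Hazel via Alder → Dogwood → Hazel.
Beech reaches Hazel via Beech → Dogwood → Hazel.
Cedar reaches Hazel via Cedar → Beech → Dogwood → Hazel.
Likewise Elm reaches Hazel by chaining the stated constraints.
No chain forces Fir (or any of the others) ahead of Hazel.

Alder, Beech, Cedar, Dogwood, Elm, Ginkgo, Juniper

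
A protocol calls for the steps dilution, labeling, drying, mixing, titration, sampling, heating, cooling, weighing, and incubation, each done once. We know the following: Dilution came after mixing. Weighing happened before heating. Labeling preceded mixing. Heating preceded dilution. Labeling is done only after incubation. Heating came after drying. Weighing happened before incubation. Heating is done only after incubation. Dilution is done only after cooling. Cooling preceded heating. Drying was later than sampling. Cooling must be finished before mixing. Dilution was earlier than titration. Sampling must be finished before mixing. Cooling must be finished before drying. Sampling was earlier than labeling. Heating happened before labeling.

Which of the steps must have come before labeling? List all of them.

Directly stated before labeling: heating, incubation, and sampling.
Cooling reaches labeling via cooling → heating → labeling.
Drying reaches labeling via drying → heating → labeling.
Weighing reaches labeling via weighing → heating → labeling.
No chain forces dilution (or any of the others) ahead of labeling.

cooling, drying, heating, incubation, sampling, weighing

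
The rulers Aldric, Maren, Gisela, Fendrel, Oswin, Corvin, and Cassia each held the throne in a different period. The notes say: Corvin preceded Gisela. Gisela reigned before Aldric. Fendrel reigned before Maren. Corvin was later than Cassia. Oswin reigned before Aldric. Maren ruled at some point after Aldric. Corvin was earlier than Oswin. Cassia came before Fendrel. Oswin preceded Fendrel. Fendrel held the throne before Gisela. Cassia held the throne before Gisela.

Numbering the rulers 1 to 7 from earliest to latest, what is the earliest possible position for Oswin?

Cassia and Corvin must both come before Oswin — 2 forced predecessors.
Nothing else is forced ahead of Oswin, so their earliest slot is position 2 + 1 = 3.

3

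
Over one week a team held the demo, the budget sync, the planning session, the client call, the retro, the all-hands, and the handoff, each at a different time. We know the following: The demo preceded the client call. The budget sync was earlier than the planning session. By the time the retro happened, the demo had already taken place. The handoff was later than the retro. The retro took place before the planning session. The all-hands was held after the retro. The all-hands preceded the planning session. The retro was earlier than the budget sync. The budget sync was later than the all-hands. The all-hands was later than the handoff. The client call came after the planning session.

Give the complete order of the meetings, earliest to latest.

the demo, the retro, the handoff, the all-hands, the budget sync, the planning session, the client call

The constraints fix every adjacent pair, so only one ordering works:
the demo → the retro → the handoff → the all-hands → the budget sync → the planning session → the client call.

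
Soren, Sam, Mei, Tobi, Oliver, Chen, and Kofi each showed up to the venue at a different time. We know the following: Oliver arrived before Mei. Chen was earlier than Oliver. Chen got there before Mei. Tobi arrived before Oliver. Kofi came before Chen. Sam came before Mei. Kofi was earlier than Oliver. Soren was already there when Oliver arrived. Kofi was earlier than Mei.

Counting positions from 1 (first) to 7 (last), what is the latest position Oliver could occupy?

6

Oliver must come before Mei — 1 guest forced after them.
Everything else can be placed before Oliver in some valid order, so Oliver can sit as late as position 7 − 1 = 6.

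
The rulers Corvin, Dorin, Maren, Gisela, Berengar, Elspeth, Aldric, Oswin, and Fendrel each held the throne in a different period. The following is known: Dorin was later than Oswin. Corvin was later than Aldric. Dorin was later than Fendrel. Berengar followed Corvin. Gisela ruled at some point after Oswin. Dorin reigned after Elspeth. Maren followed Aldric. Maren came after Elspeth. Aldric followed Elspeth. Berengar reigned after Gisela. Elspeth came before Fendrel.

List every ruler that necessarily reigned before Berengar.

Directly stated before Berengar: Corvin and Gisela.
Aldric reaches Berengar via Aldric → Corvin → Berengar.
Elspeth reaches Berengar via Elspeth → Aldric → Corvin → Berengar.
Oswin reaches Berengar via Oswin → Gisela → Berengar.
No chain forces Fendrel (or any of the others) ahead of Berengar.

Aldric, Corvin, Elspeth, Gisela, Oswin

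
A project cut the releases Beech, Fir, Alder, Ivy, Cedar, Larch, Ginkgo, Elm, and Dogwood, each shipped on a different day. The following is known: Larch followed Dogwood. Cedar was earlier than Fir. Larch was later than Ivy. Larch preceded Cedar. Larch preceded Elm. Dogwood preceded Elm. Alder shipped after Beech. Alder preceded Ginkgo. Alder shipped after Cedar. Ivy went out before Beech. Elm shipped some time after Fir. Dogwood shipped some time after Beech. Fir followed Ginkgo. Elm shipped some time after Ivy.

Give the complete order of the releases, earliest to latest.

Ivy, Beech, Dogwood, Larch, Cedar, Alder, Ginkgo, Fir, Elm

The constraints fix every adjacent pair, so only one ordering works:
Ivy → Beech → Dogwood → Larch → Cedar → Alder → Ginkgo → Fir → Elm.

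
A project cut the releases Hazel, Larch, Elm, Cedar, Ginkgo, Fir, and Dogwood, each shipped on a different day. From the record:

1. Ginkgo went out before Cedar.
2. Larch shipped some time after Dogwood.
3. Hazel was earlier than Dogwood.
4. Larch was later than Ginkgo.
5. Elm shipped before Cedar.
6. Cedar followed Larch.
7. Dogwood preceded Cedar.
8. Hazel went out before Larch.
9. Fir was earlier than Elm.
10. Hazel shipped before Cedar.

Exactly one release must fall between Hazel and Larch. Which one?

Tracing the constraints gives Hazel → Dogwood → Larch, so Dogwood sits after Hazel and before Larch.
No other release is forced both after Hazel and before Larch.

Dogwood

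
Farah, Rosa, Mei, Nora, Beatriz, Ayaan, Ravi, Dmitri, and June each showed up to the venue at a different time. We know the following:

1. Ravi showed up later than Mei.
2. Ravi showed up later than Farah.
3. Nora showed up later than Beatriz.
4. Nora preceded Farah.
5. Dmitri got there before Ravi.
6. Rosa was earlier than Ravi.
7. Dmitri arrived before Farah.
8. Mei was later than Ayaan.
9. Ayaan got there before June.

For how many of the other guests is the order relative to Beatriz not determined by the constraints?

5

Forced after Beatriz: Farah, Nora, and Ravi.
That leaves Ayaan, Dmitri, June, Mei, and Rosa with no forced order relative to Beatriz — 5.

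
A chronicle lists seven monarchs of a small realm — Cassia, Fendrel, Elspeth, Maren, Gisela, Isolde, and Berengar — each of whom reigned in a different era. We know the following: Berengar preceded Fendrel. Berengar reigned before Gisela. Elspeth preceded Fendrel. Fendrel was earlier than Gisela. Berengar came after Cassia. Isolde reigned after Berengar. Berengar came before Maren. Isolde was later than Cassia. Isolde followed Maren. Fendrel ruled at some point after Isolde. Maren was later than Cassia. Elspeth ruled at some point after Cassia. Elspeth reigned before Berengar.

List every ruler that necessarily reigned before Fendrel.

Directly stated before Fendrel: Berengar, Elspeth, and Isolde.
Cassia reaches Fendrel via Cassia → Isolde → Fendrel.
Maren reaches Fendrel via Maren → Isolde → Fendrel.

Berengar, Cassia, Elspeth, Isolde, Maren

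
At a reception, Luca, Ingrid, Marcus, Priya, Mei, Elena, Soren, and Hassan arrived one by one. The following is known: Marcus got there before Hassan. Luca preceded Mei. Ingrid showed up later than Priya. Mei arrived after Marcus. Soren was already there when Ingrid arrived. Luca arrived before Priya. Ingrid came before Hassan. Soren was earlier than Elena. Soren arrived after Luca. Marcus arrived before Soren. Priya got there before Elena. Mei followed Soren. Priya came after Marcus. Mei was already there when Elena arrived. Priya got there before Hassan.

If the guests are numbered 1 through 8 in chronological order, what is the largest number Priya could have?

5

Priya must come before Elena, Hassan, and Ingrid — 3 guests forced after them.
Everything else can be placed before Priya in some valid order, so Priya can sit as late as position 8 − 3 = 5.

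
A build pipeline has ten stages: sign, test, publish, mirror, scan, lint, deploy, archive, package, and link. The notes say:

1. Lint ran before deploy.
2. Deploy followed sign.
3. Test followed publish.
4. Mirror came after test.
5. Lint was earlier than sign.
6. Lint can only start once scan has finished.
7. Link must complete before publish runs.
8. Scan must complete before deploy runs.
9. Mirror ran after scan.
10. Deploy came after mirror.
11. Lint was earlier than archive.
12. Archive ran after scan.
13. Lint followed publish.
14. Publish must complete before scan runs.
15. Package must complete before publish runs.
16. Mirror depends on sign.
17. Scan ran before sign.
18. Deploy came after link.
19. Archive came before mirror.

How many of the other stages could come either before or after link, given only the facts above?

1

Forced after link: archive, deploy, lint, mirror, publish, scan, sign, and test.
That leaves package with no forced order relative to link — 1.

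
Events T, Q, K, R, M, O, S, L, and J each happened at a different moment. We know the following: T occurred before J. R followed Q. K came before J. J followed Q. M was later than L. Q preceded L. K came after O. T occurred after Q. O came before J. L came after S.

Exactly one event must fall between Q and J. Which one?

T

Tracing the constraints gives Q → T → J, so T sits after Q and before J.
No other event is forced both after Q and before J.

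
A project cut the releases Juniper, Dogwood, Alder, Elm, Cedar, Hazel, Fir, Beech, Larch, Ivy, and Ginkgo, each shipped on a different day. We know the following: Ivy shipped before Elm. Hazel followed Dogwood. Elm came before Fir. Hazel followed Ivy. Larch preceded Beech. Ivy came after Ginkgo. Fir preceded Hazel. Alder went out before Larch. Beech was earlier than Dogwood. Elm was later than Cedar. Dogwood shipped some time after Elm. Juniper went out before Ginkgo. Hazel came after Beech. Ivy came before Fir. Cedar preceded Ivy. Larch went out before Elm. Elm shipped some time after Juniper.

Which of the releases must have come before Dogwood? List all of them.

Alder, Beech, Cedar, Elm, Ginkgo, Ivy, Juniper, Larch

Directly stated before Dogwood: Beech and Elm.
Alder reaches Dogwood via Alder → Larch → Beech → Dogwood.
Cedar reaches Dogwood via Cedar → Elm → Dogwood.
Ginkgo reaches Dogwood via Ginkgo → Ivy → Elm → Dogwood.
Likewise Ivy, Juniper, and Larch each reach Dogwood by chaining the stated constraints.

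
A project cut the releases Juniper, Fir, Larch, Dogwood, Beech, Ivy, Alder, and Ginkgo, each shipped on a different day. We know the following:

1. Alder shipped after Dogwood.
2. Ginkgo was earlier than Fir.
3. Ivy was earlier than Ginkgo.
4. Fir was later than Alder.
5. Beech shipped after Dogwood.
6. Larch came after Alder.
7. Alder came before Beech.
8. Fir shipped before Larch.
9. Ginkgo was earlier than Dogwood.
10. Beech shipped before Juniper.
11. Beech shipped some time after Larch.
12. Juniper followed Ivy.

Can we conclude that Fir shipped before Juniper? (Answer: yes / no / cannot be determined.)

yes

Chain the constraints: Fir → Larch → Beech → Juniper. Each link is directly stated, so Fir comes before Juniper.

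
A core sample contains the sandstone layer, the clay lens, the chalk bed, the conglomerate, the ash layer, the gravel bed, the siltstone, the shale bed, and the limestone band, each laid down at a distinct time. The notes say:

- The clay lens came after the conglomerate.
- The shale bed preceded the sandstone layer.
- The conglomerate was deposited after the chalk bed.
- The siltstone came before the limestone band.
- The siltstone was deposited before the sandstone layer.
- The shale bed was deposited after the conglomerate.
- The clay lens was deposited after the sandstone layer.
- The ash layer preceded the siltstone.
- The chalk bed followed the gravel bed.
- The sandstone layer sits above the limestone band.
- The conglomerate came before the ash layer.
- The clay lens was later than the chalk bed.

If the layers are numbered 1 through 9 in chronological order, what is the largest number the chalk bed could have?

2

The chalk bed must come before the ash layer, the clay lens, the conglomerate, the limestone band, the sandstone layer, the shale bed, and the siltstone — 7 layers forced after it.
Everything else can be placed before the chalk bed in some valid order, so the chalk bed can sit as late as position 9 − 7 = 2.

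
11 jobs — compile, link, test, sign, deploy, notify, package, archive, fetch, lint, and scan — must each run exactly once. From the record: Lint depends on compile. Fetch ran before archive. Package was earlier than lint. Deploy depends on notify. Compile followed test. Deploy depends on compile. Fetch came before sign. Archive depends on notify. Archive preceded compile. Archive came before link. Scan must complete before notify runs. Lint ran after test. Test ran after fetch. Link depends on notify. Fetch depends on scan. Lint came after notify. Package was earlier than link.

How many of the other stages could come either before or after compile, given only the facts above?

Forced before compile: archive, fetch, notify, scan, and test; forced after compile: deploy and lint.
That leaves link, package, and sign with no forced order relative to compile — 3.

3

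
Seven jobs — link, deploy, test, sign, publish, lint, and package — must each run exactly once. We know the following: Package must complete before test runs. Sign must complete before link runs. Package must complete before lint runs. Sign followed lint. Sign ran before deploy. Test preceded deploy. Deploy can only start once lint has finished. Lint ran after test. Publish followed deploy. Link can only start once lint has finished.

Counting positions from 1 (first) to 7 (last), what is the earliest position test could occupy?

Package must come before test — 1 forced predecessor.
Nothing else is forced ahead of test, so its earliest slot is position 1 + 1 = 2.

2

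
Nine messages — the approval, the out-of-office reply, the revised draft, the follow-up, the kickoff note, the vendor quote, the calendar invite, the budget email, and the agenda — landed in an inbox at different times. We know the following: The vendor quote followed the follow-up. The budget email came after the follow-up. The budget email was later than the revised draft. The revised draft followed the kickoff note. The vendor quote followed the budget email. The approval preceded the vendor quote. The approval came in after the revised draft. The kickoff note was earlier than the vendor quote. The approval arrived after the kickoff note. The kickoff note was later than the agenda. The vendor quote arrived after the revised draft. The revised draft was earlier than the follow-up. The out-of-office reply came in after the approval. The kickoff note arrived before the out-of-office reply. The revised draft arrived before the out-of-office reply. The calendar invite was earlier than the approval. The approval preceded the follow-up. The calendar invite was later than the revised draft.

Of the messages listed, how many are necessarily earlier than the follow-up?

5

Directly stated before the follow-up: the approval and the revised draft.
The agenda reaches the follow-up via the agenda → the kickoff note → the revised draft → the follow-up.
The calendar invite reaches the follow-up via the calendar invite → the approval → the follow-up.
The kickoff note reaches the follow-up via the kickoff note → the revised draft → the follow-up.
No chain forces the budget email (or any of the others) ahead of the follow-up.
That's the agenda, the approval, the calendar invite, the kickoff note, and the revised draft — 5 in all.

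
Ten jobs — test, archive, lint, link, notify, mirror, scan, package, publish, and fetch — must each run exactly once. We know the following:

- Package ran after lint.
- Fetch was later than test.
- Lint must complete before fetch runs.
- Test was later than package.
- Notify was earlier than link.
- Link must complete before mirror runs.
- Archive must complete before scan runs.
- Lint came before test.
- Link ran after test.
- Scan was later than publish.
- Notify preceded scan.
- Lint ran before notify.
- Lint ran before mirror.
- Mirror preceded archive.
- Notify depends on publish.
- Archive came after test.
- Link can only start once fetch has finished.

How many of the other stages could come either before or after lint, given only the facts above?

1

Forced after lint: archive, fetch, link, mirror, notify, package, scan, and test.
That leaves publish with no forced order relative to lint — 1.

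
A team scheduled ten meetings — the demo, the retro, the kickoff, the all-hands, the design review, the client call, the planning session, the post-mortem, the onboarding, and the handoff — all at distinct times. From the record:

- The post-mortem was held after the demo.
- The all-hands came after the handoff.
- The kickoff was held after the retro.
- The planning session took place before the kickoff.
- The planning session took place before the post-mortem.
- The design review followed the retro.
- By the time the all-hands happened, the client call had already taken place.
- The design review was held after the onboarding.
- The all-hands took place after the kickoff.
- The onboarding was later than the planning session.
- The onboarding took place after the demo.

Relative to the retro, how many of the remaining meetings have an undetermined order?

Forced after the retro: the all-hands, the design review, and the kickoff.
That leaves the client call, the demo, the handoff, the onboarding, the planning session, and the post-mortem with no forced order relative to the retro — 6.

6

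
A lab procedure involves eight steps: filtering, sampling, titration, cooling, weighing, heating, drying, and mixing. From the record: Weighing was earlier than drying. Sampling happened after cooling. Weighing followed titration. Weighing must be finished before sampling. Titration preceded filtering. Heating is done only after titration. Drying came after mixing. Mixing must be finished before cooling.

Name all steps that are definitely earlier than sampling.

cooling, mixing, titration, weighing

Directly stated before sampling: cooling and weighing.
Mixing reaches sampling via mixing → cooling → sampling.
Titration reaches sampling via titration → weighing → sampling.
No chain forces heating (or any of the others) ahead of sampling.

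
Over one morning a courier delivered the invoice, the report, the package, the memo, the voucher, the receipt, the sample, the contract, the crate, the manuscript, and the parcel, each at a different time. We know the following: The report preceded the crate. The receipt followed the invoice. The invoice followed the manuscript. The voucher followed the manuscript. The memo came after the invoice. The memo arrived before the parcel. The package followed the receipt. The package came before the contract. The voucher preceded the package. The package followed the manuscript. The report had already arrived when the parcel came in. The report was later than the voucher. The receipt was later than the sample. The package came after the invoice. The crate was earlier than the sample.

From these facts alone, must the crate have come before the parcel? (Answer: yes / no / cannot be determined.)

No chain of stated constraints runs from the crate to the parcel, and none runs from the parcel to the crate either.
So the relative order of the crate and the parcel is not fixed by the given facts.

cannot be determined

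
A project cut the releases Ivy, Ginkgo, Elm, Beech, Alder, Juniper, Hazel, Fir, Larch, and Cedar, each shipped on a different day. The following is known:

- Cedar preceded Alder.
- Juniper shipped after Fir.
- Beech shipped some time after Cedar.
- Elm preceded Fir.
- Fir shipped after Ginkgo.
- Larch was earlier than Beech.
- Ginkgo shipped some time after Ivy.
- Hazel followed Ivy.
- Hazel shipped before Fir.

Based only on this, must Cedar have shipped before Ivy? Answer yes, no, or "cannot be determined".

No chain of stated constraints runs from Cedar to Ivy, and none runs from Ivy to Cedar either.
So the relative order of Cedar and Ivy is not fixed by the given facts.

cannot be determined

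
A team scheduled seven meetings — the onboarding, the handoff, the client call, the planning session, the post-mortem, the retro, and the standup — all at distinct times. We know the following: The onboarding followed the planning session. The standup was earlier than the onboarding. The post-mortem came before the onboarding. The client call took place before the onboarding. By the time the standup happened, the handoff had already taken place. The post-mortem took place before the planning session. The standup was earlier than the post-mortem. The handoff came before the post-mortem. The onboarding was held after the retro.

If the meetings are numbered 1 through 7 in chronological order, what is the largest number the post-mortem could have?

The post-mortem must come before the onboarding and the planning session — 2 meetings forced after it.
Everything else can be placed before the post-mortem in some valid order, so the post-mortem can sit as late as position 7 − 2 = 5.

5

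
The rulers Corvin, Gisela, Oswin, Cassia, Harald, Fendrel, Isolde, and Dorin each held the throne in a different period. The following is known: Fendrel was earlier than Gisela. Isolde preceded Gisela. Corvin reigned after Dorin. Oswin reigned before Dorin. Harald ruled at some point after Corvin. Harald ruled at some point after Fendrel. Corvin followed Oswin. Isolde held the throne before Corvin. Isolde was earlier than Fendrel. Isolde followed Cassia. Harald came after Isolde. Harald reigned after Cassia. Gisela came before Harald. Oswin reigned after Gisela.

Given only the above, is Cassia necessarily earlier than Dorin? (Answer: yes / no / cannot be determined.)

yes

Chain the constraints: Cassia → Isolde → Gisela → Oswin → Dorin. Each link is directly stated, so Cassia comes before Dorin.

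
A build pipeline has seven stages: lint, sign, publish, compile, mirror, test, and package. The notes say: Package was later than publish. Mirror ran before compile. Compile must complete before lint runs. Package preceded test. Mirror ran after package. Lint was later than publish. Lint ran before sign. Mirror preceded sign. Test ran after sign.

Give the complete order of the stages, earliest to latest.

The constraints fix every adjacent pair, so only one ordering works:
publish → package → mirror → compile → lint → sign → test.

publish, package, mirror, compile, lint, sign, test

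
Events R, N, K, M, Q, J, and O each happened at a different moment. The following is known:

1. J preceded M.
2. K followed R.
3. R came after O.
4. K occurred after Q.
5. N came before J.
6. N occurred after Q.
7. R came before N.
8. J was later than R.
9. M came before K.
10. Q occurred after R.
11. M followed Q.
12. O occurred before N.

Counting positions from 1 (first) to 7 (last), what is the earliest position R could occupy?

2

O must come before R — 1 forced predecessor.
Nothing else is forced ahead of R, so its earliest slot is position 1 + 1 = 2.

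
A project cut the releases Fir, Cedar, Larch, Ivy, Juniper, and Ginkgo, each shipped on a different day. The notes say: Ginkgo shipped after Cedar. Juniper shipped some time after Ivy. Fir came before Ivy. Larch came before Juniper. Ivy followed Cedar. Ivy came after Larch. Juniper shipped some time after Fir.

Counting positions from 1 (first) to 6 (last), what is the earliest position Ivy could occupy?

Cedar, Fir, and Larch must all come before Ivy — 3 forced predecessors.
Nothing else is forced ahead of Ivy, so its earliest slot is position 3 + 1 = 4.

4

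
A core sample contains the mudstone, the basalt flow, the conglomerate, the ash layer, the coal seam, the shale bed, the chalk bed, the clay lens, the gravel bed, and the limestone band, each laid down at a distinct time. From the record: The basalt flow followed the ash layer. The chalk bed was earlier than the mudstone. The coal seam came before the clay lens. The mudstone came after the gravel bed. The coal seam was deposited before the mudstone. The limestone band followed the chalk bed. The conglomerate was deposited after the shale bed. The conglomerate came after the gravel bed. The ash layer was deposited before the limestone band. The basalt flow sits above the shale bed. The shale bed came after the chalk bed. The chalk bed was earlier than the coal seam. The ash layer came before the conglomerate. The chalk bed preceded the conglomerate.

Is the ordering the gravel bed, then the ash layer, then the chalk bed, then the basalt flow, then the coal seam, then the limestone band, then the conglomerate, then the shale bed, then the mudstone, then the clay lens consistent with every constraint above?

no

The constraints require the shale bed before the conglomerate, but in the proposed sequence the conglomerate appears ahead of the shale bed. That one violation is enough.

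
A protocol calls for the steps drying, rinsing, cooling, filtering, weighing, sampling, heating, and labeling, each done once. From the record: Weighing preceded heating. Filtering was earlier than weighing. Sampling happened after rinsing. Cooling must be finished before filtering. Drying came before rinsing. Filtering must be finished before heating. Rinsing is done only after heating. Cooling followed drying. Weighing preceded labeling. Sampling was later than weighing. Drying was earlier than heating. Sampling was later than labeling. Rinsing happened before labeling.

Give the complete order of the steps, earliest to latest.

The constraints fix every adjacent pair, so only one ordering works:
drying → cooling → filtering → weighing → heating → rinsing → labeling → sampling.

drying, cooling, filtering, weighing, heating, rinsing, labeling, sampling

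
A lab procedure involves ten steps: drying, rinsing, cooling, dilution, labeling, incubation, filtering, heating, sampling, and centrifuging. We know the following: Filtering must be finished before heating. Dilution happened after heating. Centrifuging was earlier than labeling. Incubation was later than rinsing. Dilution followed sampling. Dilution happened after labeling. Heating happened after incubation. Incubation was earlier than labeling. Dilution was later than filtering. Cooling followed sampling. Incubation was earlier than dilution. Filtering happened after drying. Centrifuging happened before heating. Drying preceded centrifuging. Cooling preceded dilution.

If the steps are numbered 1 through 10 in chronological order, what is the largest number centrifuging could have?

Centrifuging must come before dilution, heating, and labeling — 3 steps forced after it.
Everything else can be placed before centrifuging in some valid order, so centrifuging can sit as late as position 10 − 3 = 7.

7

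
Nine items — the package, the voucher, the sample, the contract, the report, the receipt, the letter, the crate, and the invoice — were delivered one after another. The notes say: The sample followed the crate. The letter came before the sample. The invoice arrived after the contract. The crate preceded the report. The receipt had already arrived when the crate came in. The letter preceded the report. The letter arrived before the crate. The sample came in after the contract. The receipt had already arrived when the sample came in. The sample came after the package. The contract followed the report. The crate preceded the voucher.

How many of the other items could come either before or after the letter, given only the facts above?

2

Forced after the letter: the contract, the crate, the invoice, the report, the sample, and the voucher.
That leaves the package and the receipt with no forced order relative to the letter — 2.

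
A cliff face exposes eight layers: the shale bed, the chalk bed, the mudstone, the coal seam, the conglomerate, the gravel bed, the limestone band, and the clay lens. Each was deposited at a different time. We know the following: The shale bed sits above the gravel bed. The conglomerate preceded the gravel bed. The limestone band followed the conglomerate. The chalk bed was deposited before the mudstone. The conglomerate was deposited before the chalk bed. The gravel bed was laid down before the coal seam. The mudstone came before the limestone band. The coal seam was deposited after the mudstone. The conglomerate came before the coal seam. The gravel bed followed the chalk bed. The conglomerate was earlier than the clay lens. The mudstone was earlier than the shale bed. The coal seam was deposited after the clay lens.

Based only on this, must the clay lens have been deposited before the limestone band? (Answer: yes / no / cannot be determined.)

No chain of stated constraints runs from the clay lens to the limestone band, and none runs from the limestone band to the clay lens either.
So the relative order of the clay lens and the limestone band is not fixed by the given facts.

cannot be determined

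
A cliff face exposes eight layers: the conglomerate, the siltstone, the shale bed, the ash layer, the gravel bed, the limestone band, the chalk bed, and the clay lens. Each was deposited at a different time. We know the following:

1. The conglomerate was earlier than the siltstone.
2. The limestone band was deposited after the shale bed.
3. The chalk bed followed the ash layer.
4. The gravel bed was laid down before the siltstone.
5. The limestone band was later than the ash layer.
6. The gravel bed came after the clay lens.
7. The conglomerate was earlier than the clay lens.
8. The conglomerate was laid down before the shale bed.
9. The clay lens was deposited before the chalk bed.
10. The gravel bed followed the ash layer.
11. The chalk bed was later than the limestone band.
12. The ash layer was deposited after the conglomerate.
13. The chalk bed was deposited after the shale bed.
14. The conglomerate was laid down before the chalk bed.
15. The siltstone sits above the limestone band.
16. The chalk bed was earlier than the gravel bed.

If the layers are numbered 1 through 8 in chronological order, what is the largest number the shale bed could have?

4

The shale bed must come before the chalk bed, the gravel bed, the limestone band, and the siltstone — 4 layers forced after it.
Everything else can be placed before the shale bed in some valid order, so the shale bed can sit as late as position 8 − 4 = 4.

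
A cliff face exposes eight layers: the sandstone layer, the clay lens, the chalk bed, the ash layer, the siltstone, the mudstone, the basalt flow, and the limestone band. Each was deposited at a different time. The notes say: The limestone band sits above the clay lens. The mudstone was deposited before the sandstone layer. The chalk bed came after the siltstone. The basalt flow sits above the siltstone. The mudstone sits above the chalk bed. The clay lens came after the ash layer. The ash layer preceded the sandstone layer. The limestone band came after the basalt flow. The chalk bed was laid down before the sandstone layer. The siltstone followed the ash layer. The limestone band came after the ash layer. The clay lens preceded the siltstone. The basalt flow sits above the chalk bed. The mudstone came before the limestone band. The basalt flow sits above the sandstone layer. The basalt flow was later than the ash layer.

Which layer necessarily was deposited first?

The ash layer has a chain of constraints placing it before every other layer, so the ash layer must be first.

the ash layer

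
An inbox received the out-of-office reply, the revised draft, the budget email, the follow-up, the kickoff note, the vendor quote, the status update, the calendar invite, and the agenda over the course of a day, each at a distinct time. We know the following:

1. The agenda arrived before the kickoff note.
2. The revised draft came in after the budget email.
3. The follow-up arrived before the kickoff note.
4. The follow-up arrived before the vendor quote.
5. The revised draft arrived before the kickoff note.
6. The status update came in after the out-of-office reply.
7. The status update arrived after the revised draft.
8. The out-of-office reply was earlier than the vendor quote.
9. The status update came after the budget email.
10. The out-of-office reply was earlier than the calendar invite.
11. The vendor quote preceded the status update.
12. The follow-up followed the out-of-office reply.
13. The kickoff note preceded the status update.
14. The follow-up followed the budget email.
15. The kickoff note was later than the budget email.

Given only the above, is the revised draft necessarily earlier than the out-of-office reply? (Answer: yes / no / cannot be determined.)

cannot be determined

No chain of stated constraints runs from the revised draft to the out-of-office reply, and none runs from the out-of-office reply to the revised draft either.
So the relative order of the revised draft and the out-of-office reply is not fixed by the given facts.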